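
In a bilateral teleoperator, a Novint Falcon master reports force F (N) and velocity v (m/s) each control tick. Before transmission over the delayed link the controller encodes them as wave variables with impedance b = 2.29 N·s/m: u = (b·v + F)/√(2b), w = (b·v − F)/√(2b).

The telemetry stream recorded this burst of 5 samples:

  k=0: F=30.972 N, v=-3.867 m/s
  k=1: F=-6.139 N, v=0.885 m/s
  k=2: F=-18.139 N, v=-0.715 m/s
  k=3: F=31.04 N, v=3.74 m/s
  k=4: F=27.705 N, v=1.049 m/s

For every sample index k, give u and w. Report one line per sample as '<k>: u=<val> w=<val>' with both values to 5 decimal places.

0: u=10.33439 w=-18.61014
1: u=-1.92157 w=3.81556
2: u=-9.24088 w=7.71071
3: u=18.50601 w=-10.50206
4: u=14.06818 w=-11.82322

k=0: b·v=2.29×(-3.867)=-8.85543; √(2b)=2.14009; u=(-8.85543+30.972)/2.14009=10.33439, w=(-8.85543−30.972)/2.14009=-18.61014
k=1: b·v=2.29×0.885=2.02665; √(2b)=2.14009; u=(2.02665+(-6.139))/2.14009=-1.92157, w=(2.02665−(-6.139))/2.14009=3.81556
k=2: b·v=2.29×(-0.715)=-1.63735; √(2b)=2.14009; u=(-1.63735+(-18.139))/2.14009=-9.24088, w=(-1.63735−(-18.139))/2.14009=7.71071
k=3: b·v=2.29×3.74=8.56460; √(2b)=2.14009; u=(8.56460+31.04)/2.14009=18.50601, w=(8.56460−31.04)/2.14009=-10.50206
k=4: b·v=2.29×1.049=2.40221; √(2b)=2.14009; u=(2.40221+27.705)/2.14009=14.06818, w=(2.40221−27.705)/2.14009=-11.82322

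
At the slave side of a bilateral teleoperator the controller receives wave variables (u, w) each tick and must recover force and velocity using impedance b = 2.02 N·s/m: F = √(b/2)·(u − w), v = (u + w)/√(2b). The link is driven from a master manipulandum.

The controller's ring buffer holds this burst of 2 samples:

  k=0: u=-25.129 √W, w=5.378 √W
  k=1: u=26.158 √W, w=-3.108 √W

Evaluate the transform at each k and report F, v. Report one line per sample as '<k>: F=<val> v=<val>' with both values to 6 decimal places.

0: F=-30.659156 v=-9.826490
1: F=29.411966 v=11.467804

k=0: u−w=-30.507000, u+w=-19.751000; √(b/2)=1.004988, √(2b)=2.009975; F=1.004988×(-30.507)=-30.659156, v=-19.751000/2.009975=-9.826490
k=1: u−w=29.266000, u+w=23.050000; √(b/2)=1.004988, √(2b)=2.009975; F=1.004988×29.266=29.411966, v=23.050000/2.009975=11.467804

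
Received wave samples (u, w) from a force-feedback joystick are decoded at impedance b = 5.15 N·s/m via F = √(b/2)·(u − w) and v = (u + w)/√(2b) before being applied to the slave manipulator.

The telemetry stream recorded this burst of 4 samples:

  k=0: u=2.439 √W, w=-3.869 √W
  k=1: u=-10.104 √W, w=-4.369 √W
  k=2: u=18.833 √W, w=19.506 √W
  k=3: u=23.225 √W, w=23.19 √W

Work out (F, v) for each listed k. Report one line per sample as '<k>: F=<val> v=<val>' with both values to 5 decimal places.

0: F=10.12233 v=-0.44557
1: F=-9.20284 v=-4.50962
2: F=-1.07995 v=11.94599
3: F=0.05616 v=14.46238

k=0: u−w=6.30800, u+w=-1.43000; √(b/2)=1.60468, √(2b)=3.20936; F=1.60468×6.308=10.12233, v=-1.43000/3.20936=-0.44557
k=1: u−w=-5.73500, u+w=-14.47300; √(b/2)=1.60468, √(2b)=3.20936; F=1.60468×(-5.735)=-9.20284, v=-14.47300/3.20936=-4.50962
k=2: u−w=-0.67300, u+w=38.33900; √(b/2)=1.60468, √(2b)=3.20936; F=1.60468×(-0.673)=-1.07995, v=38.33900/3.20936=11.94599
k=3: u−w=0.03500, u+w=46.41500; √(b/2)=1.60468, √(2b)=3.20936; F=1.60468×0.035=0.05616, v=46.41500/3.20936=14.46238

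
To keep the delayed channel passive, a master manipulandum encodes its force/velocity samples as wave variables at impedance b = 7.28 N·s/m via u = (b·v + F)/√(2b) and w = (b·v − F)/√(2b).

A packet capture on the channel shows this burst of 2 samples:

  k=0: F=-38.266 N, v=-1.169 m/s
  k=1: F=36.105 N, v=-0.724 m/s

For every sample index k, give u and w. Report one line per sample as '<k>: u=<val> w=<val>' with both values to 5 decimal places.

k=0: b·v=7.28×(-1.169)=-8.51032; √(2b)=3.81576; u=(-8.51032+(-38.266))/3.81576=-12.25873, w=(-8.51032−(-38.266))/3.81576=7.79811
k=1: b·v=7.28×(-0.724)=-5.27072; √(2b)=3.81576; u=(-5.27072+36.105)/3.81576=8.08078, w=(-5.27072−36.105)/3.81576=-10.84338

0: u=-12.25873 w=7.79811
1: u=8.08078 w=-10.84338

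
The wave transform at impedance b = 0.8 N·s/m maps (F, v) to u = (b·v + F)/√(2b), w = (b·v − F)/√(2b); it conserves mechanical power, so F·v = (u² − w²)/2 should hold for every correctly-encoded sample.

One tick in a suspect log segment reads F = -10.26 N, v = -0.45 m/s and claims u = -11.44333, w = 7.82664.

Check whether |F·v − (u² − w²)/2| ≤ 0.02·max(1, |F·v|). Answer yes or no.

no

F·v = (-10.26)×(-0.45) = 4.6170 W.
(u² − w²)/2 = (130.9498 − 61.2563)/2 = 34.8468 W.
|Δ| = 30.2298;  2% of max(1, |F·v|) = 0.0923.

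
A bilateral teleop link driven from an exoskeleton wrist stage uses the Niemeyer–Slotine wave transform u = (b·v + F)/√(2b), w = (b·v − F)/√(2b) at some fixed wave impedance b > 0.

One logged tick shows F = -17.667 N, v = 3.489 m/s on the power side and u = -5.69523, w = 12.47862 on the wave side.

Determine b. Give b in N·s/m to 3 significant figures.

b = 1.89 N·s/m

u + w = 6.78339;  u + w = √(2b)·v, so √(2b) = 6.78339/3.489 = 1.94422.
b = (√(2b))²/2 = 3.78000/2 = 1.89000.
(Check via u − w = 2F/√(2b): u − w = -18.17385, 2F/√(2b) = -18.17385.)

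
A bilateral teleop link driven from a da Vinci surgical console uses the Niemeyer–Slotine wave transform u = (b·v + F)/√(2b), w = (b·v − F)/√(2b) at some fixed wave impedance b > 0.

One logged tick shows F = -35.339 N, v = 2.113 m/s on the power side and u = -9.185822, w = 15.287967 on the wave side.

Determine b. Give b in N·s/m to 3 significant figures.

u + w = 6.102145;  u + w = √(2b)·v, so √(2b) = 6.102145/2.113 = 2.887906.
b = (√(2b))²/2 = 8.340000/2 = 4.170000.
(Check via u − w = 2F/√(2b): u − w = -24.473789, 2F/√(2b) = -24.473790.)

b = 4.17 N·s/m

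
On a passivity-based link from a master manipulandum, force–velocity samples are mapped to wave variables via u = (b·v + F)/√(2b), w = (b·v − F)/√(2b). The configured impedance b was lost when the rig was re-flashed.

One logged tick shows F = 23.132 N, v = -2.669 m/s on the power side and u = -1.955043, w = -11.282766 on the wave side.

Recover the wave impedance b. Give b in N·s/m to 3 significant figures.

b = 12.3 N·s/m

u + w = -13.237809;  u + w = √(2b)·v, so √(2b) = -13.237809/(-2.669) = 4.959839.
b = (√(2b))²/2 = 24.599998/2 = 12.299999.
(Check via u − w = 2F/√(2b): u − w = 9.327723, 2F/√(2b) = 9.327723.)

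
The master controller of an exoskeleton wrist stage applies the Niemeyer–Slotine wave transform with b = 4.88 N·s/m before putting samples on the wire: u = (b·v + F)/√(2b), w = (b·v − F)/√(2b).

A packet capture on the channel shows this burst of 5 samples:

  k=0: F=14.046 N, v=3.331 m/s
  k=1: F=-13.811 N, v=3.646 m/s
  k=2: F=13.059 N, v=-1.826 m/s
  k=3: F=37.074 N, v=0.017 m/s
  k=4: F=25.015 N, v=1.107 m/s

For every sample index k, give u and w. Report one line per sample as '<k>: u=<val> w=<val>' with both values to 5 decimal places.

k=0: b·v=4.88×3.331=16.25528; √(2b)=3.12410; u=(16.25528+14.046)/3.12410=9.69920, w=(16.25528−14.046)/3.12410=0.70717
k=1: b·v=4.88×3.646=17.79248; √(2b)=3.12410; u=(17.79248+(-13.811))/3.12410=1.27444, w=(17.79248−(-13.811))/3.12410=10.11603
k=2: b·v=4.88×(-1.826)=-8.91088; √(2b)=3.12410; u=(-8.91088+13.059)/3.12410=1.32778, w=(-8.91088−13.059)/3.12410=-7.03239
k=3: b·v=4.88×0.017=0.08296; √(2b)=3.12410; u=(0.08296+37.074)/3.12410=11.89365, w=(0.08296−37.074)/3.12410=-11.84054
k=4: b·v=4.88×1.107=5.40216; √(2b)=3.12410; u=(5.40216+25.015)/3.12410=9.73630, w=(5.40216−25.015)/3.12410=-6.27792

0: u=9.69920 w=0.70717
1: u=1.27444 w=10.11603
2: u=1.32778 w=-7.03239
3: u=11.89365 w=-11.84054
4: u=9.73630 w=-6.27792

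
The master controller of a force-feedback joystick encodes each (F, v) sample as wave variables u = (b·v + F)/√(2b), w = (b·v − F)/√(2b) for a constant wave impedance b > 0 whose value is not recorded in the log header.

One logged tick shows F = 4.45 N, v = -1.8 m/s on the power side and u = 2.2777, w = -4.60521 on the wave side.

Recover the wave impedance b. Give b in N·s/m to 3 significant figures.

b = 0.836 N·s/m

u + w = -2.3275;  u + w = √(2b)·v, so √(2b) = -2.3275/(-1.8) = 1.2931.
b = (√(2b))²/2 = 1.6720/2 = 0.8360.
(Check via u − w = 2F/√(2b): u − w = 6.8829, 2F/√(2b) = 6.8829.)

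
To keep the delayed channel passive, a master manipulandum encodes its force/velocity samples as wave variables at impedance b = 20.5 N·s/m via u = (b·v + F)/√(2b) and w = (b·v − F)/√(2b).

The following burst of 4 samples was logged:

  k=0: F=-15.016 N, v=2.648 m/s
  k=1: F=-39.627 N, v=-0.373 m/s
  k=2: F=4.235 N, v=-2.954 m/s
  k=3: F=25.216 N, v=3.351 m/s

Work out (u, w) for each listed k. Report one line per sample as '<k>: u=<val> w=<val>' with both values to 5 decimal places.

0: u=6.13263 w=10.82284
1: u=-7.38288 w=4.99451
2: u=-8.79602 w=-10.11881
3: u=14.66651 w=6.79036

k=0: b·v=20.5×2.648=54.28400; √(2b)=6.40312; u=(54.28400+(-15.016))/6.40312=6.13263, w=(54.28400−(-15.016))/6.40312=10.82284
k=1: b·v=20.5×(-0.373)=-7.64650; √(2b)=6.40312; u=(-7.64650+(-39.627))/6.40312=-7.38288, w=(-7.64650−(-39.627))/6.40312=4.99451
k=2: b·v=20.5×(-2.954)=-60.55700; √(2b)=6.40312; u=(-60.55700+4.235)/6.40312=-8.79602, w=(-60.55700−4.235)/6.40312=-10.11881
k=3: b·v=20.5×3.351=68.69550; √(2b)=6.40312; u=(68.69550+25.216)/6.40312=14.66651, w=(68.69550−25.216)/6.40312=6.79036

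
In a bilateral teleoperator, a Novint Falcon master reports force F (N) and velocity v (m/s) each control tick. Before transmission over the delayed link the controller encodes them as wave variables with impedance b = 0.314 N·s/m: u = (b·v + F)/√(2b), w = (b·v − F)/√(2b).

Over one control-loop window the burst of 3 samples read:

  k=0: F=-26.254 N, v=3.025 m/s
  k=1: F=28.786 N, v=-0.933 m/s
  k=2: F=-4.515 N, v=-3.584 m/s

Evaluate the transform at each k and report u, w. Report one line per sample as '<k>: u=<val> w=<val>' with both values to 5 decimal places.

0: u=-31.93096 w=34.32816
1: u=35.95497 w=-36.69434
2: u=-7.11751 w=4.27732

k=0: b·v=0.314×3.025=0.94985; √(2b)=0.79246; u=(0.94985+(-26.254))/0.79246=-31.93096, w=(0.94985−(-26.254))/0.79246=34.32816
k=1: b·v=0.314×(-0.933)=-0.29296; √(2b)=0.79246; u=(-0.29296+28.786)/0.79246=35.95497, w=(-0.29296−28.786)/0.79246=-36.69434
k=2: b·v=0.314×(-3.584)=-1.12538; √(2b)=0.79246; u=(-1.12538+(-4.515))/0.79246=-7.11751, w=(-1.12538−(-4.515))/0.79246=4.27732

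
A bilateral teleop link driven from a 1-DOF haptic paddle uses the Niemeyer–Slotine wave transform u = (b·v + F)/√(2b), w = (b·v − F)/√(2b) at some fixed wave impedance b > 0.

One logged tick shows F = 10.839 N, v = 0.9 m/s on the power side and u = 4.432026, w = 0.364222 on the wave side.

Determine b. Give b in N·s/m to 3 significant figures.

u + w = 4.796248;  u + w = √(2b)·v, so √(2b) = 4.796248/0.9 = 5.329164.
b = (√(2b))²/2 = 28.399994/2 = 14.199997.
(Check via u − w = 2F/√(2b): u − w = 4.067804, 2F/√(2b) = 4.067805.)

b = 14.2 N·s/m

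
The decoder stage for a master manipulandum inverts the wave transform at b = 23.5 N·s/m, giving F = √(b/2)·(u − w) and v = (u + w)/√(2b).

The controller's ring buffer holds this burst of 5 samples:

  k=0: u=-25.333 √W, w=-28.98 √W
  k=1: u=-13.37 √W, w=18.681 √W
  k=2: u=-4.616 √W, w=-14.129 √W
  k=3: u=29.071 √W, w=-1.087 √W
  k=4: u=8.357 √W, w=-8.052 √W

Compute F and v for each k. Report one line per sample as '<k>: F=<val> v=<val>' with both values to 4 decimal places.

k=0: u−w=3.6470, u+w=-54.3130; √(b/2)=3.4278, √(2b)=6.8557; F=3.4278×3.647=12.5013, v=-54.3130/6.8557=-7.9224
k=1: u−w=-32.0510, u+w=5.3110; √(b/2)=3.4278, √(2b)=6.8557; F=3.4278×(-32.051)=-109.8653, v=5.3110/6.8557=0.7747
k=2: u−w=9.5130, u+w=-18.7450; √(b/2)=3.4278, √(2b)=6.8557; F=3.4278×9.513=32.6089, v=-18.7450/6.8557=-2.7342
k=3: u−w=30.1580, u+w=27.9840; √(b/2)=3.4278, √(2b)=6.8557; F=3.4278×30.158=103.3764, v=27.9840/6.8557=4.0819
k=4: u−w=16.4090, u+w=0.3050; √(b/2)=3.4278, √(2b)=6.8557; F=3.4278×16.409=56.2472, v=0.3050/6.8557=0.0445

0: F=12.5013 v=-7.9224
1: F=-109.8653 v=0.7747
2: F=32.6089 v=-2.7342
3: F=103.3764 v=4.0819
4: F=56.2472 v=0.0445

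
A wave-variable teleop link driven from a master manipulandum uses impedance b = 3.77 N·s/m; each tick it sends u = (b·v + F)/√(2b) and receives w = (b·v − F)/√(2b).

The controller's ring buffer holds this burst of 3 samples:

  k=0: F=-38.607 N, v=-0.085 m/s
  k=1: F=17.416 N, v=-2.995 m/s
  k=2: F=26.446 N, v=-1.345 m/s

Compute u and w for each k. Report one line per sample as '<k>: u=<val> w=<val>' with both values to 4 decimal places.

k=0: b·v=3.77×(-0.085)=-0.3205; √(2b)=2.7459; u=(-0.3205+(-38.607))/2.7459=-14.1765, w=(-0.3205−(-38.607))/2.7459=13.9431
k=1: b·v=3.77×(-2.995)=-11.2912; √(2b)=2.7459; u=(-11.2912+17.416)/2.7459=2.2305, w=(-11.2912−17.416)/2.7459=-10.4545
k=2: b·v=3.77×(-1.345)=-5.0706; √(2b)=2.7459; u=(-5.0706+26.446)/2.7459=7.7844, w=(-5.0706−26.446)/2.7459=-11.4777

0: u=-14.1765 w=13.9431
1: u=2.2305 w=-10.4545
2: u=7.7844 w=-11.4777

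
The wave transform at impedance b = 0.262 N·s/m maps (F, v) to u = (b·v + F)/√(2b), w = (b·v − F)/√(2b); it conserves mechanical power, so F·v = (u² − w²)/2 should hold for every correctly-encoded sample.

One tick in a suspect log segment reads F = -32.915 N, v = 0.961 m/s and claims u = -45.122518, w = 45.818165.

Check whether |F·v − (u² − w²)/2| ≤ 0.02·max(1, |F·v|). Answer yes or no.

yes

F·v = (-32.915)×0.961 = -31.631315 W.
(u² − w²)/2 = (2036.041631 − 2099.304244)/2 = -31.631307 W.
|Δ| = 0.000008;  2% of max(1, |F·v|) = 0.632626.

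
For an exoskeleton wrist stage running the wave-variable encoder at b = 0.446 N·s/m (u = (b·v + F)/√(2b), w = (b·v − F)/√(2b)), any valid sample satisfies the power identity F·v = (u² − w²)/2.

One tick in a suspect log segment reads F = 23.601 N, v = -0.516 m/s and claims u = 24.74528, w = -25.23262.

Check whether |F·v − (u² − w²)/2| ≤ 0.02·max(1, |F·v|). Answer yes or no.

yes

F·v = 23.601×(-0.516) = -12.17812 W.
(u² − w²)/2 = (612.32888 − 636.68511)/2 = -12.17811 W.
|Δ| = 0.00000;  2% of max(1, |F·v|) = 0.24356.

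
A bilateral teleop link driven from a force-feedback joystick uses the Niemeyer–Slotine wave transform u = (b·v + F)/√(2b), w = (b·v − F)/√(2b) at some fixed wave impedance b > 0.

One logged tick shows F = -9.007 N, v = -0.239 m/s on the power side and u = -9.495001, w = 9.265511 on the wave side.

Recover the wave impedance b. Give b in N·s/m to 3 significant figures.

b = 0.461 N·s/m

u + w = -0.229490;  u + w = √(2b)·v, so √(2b) = -0.229490/(-0.239) = 0.960209.
b = (√(2b))²/2 = 0.922002/2 = 0.461001.
(Check via u − w = 2F/√(2b): u − w = -18.760512, 2F/√(2b) = -18.760495.)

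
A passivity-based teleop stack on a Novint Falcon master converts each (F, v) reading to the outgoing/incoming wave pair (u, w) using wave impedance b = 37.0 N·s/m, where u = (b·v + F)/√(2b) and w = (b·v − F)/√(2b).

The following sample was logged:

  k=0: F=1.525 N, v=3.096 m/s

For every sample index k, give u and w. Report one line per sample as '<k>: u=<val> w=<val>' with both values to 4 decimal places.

k=0: b·v=37.0×3.096=114.5520; √(2b)=8.6023; u=(114.5520+1.525)/8.6023=13.4937, w=(114.5520−1.525)/8.6023=13.1391

0: u=13.4937 w=13.1391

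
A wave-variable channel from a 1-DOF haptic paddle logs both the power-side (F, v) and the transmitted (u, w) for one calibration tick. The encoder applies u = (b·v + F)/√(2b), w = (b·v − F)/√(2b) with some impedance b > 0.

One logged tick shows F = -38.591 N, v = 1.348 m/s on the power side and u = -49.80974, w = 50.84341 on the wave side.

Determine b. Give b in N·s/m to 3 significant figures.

u + w = 1.03367;  u + w = √(2b)·v, so √(2b) = 1.03367/1.348 = 0.76682.
b = (√(2b))²/2 = 0.58801/2 = 0.29400.
(Check via u − w = 2F/√(2b): u − w = -100.65315, 2F/√(2b) = -100.65237.)

b = 0.294 N·s/m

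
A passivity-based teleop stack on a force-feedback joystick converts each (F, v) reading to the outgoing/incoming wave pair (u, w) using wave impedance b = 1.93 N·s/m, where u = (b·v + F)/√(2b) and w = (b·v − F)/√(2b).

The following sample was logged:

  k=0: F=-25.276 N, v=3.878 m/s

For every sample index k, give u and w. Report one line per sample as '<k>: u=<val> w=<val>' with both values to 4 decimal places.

0: u=-9.0556 w=16.6747

k=0: b·v=1.93×3.878=7.4845; √(2b)=1.9647; u=(7.4845+(-25.276))/1.9647=-9.0556, w=(7.4845−(-25.276))/1.9647=16.6747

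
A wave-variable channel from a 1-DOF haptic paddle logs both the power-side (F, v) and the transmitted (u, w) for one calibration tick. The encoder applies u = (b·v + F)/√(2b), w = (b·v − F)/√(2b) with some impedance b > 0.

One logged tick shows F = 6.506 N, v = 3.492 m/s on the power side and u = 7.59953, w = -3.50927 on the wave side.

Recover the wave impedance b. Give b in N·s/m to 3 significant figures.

u + w = 4.09026;  u + w = √(2b)·v, so √(2b) = 4.09026/3.492 = 1.17132.
b = (√(2b))²/2 = 1.37200/2 = 0.68600.
(Check via u − w = 2F/√(2b): u − w = 11.10880, 2F/√(2b) = 11.10881.)

b = 0.686 N·s/m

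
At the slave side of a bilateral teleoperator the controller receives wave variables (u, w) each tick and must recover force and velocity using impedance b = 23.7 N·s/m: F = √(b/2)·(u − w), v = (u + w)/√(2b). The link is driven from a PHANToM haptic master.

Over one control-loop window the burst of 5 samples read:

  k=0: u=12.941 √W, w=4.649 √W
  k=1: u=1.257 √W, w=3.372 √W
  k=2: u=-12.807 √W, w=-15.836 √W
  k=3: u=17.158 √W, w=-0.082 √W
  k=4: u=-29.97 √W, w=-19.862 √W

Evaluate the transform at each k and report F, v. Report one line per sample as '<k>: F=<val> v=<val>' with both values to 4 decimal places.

k=0: u−w=8.2920, u+w=17.5900; √(b/2)=3.4424, √(2b)=6.8848; F=3.4424×8.292=28.5442, v=17.5900/6.8848=2.5549
k=1: u−w=-2.1150, u+w=4.6290; √(b/2)=3.4424, √(2b)=6.8848; F=3.4424×(-2.115)=-7.2806, v=4.6290/6.8848=0.6724
k=2: u−w=3.0290, u+w=-28.6430; √(b/2)=3.4424, √(2b)=6.8848; F=3.4424×3.029=10.4270, v=-28.6430/6.8848=-4.1603
k=3: u−w=17.2400, u+w=17.0760; √(b/2)=3.4424, √(2b)=6.8848; F=3.4424×17.24=59.3467, v=17.0760/6.8848=2.4803
k=4: u−w=-10.1080, u+w=-49.8320; √(b/2)=3.4424, √(2b)=6.8848; F=3.4424×(-10.108)=-34.7956, v=-49.8320/6.8848=-7.2380

0: F=28.5442 v=2.5549
1: F=-7.2806 v=0.6724
2: F=10.4270 v=-4.1603
3: F=59.3467 v=2.4803
4: F=-34.7956 v=-7.2380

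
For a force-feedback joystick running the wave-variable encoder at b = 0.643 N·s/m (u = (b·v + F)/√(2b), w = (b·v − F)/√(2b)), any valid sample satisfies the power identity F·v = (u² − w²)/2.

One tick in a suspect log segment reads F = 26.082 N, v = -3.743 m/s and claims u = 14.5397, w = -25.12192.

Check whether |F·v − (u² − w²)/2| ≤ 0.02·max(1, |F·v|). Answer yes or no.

F·v = 26.082×(-3.743) = -97.62493 W.
(u² − w²)/2 = (211.40288 − 631.11086)/2 = -209.85399 W.
|Δ| = 112.22907;  2% of max(1, |F·v|) = 1.95250.

no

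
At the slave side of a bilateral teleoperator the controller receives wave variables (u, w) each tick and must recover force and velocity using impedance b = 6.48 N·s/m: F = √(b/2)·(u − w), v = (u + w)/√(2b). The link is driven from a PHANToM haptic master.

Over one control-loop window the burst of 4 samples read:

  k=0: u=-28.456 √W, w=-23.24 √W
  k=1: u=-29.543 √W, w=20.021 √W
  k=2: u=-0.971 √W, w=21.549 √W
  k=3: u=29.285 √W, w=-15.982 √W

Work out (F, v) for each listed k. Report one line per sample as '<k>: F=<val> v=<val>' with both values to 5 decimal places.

k=0: u−w=-5.21600, u+w=-51.69600; √(b/2)=1.80000, √(2b)=3.60000; F=1.80000×(-5.216)=-9.38880, v=-51.69600/3.60000=-14.36000
k=1: u−w=-49.56400, u+w=-9.52200; √(b/2)=1.80000, √(2b)=3.60000; F=1.80000×(-49.564)=-89.21520, v=-9.52200/3.60000=-2.64500
k=2: u−w=-22.52000, u+w=20.57800; √(b/2)=1.80000, √(2b)=3.60000; F=1.80000×(-22.52)=-40.53600, v=20.57800/3.60000=5.71611
k=3: u−w=45.26700, u+w=13.30300; √(b/2)=1.80000, √(2b)=3.60000; F=1.80000×45.267=81.48060, v=13.30300/3.60000=3.69528

0: F=-9.38880 v=-14.36000
1: F=-89.21520 v=-2.64500
2: F=-40.53600 v=5.71611
3: F=81.48060 v=3.69528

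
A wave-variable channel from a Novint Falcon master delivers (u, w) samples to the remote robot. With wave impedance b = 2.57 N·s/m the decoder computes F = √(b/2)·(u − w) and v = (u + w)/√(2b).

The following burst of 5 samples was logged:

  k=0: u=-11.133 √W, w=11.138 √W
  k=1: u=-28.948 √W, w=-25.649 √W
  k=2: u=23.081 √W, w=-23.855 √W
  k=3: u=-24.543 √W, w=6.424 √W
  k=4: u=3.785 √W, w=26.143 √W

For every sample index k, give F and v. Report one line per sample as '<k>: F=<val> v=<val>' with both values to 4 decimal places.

k=0: u−w=-22.2710, u+w=0.0050; √(b/2)=1.1336, √(2b)=2.2672; F=1.1336×(-22.271)=-25.2459, v=0.0050/2.2672=0.0022
k=1: u−w=-3.2990, u+w=-54.5970; √(b/2)=1.1336, √(2b)=2.2672; F=1.1336×(-3.299)=-3.7397, v=-54.5970/2.2672=-24.0817
k=2: u−w=46.9360, u+w=-0.7740; √(b/2)=1.1336, √(2b)=2.2672; F=1.1336×46.936=53.2056, v=-0.7740/2.2672=-0.3414
k=3: u−w=-30.9670, u+w=-18.1190; √(b/2)=1.1336, √(2b)=2.2672; F=1.1336×(-30.967)=-35.1035, v=-18.1190/2.2672=-7.9919
k=4: u−w=-22.3580, u+w=29.9280; √(b/2)=1.1336, √(2b)=2.2672; F=1.1336×(-22.358)=-25.3445, v=29.9280/2.2672=13.2007

0: F=-25.2459 v=0.0022
1: F=-3.7397 v=-24.0817
2: F=53.2056 v=-0.3414
3: F=-35.1035 v=-7.9919
4: F=-25.3445 v=13.2007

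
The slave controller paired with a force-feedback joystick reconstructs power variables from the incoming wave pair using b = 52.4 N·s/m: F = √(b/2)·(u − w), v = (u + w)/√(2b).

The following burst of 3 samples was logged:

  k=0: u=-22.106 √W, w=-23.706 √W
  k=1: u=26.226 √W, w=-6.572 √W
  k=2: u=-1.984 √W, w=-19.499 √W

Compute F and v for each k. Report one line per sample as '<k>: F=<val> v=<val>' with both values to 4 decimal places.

k=0: u−w=1.6000, u+w=-45.8120; √(b/2)=5.1186, √(2b)=10.2372; F=5.1186×1.6=8.1897, v=-45.8120/10.2372=-4.4751
k=1: u−w=32.7980, u+w=19.6540; √(b/2)=5.1186, √(2b)=10.2372; F=5.1186×32.798=167.8796, v=19.6540/10.2372=1.9199
k=2: u−w=17.5150, u+w=-21.4830; √(b/2)=5.1186, √(2b)=10.2372; F=5.1186×17.515=89.6522, v=-21.4830/10.2372=-2.0985

0: F=8.1897 v=-4.4751
1: F=167.8796 v=1.9199
2: F=89.6522 v=-2.0985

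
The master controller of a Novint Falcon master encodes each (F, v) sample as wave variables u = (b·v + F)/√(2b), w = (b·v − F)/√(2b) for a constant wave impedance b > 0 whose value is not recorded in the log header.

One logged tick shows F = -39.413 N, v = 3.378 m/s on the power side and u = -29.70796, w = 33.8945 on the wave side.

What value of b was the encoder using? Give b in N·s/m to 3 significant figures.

b = 0.768 N·s/m

u + w = 4.18654;  u + w = √(2b)·v, so √(2b) = 4.18654/3.378 = 1.23935.
b = (√(2b))²/2 = 1.53600/2 = 0.76800.
(Check via u − w = 2F/√(2b): u − w = -63.60246, 2F/√(2b) = -63.60246.)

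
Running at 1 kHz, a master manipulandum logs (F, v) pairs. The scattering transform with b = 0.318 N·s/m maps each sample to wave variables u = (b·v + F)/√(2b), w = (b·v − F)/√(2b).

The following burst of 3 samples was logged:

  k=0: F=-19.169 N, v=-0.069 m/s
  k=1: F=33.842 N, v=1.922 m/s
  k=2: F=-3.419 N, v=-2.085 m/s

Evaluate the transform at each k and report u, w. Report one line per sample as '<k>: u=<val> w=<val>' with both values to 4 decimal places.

k=0: b·v=0.318×(-0.069)=-0.0219; √(2b)=0.7975; u=(-0.0219+(-19.169))/0.7975=-24.0640, w=(-0.0219−(-19.169))/0.7975=24.0090
k=1: b·v=0.318×1.922=0.6112; √(2b)=0.7975; u=(0.6112+33.842)/0.7975=43.2017, w=(0.6112−33.842)/0.7975=-41.6689
k=2: b·v=0.318×(-2.085)=-0.6630; √(2b)=0.7975; u=(-0.6630+(-3.419))/0.7975=-5.1186, w=(-0.6630−(-3.419))/0.7975=3.4558

0: u=-24.0640 w=24.0090
1: u=43.2017 w=-41.6689
2: u=-5.1186 w=3.4558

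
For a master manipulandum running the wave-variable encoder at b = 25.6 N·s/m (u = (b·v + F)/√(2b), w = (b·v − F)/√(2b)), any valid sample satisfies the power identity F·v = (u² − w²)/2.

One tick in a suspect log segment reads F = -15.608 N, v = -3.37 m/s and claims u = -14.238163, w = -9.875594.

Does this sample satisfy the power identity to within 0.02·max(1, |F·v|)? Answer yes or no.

yes

F·v = (-15.608)×(-3.37) = 52.598960 W.
(u² − w²)/2 = (202.725286 − 97.527357)/2 = 52.598964 W.
|Δ| = 0.000004;  2% of max(1, |F·v|) = 1.051979.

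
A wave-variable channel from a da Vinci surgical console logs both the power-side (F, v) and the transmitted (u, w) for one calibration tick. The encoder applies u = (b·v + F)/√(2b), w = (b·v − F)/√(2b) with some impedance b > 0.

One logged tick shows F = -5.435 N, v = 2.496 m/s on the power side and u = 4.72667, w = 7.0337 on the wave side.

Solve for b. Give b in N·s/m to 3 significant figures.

u + w = 11.7604;  u + w = √(2b)·v, so √(2b) = 11.7604/2.496 = 4.7117.
b = (√(2b))²/2 = 22.2000/2 = 11.1000.
(Check via u − w = 2F/√(2b): u − w = -2.3070, 2F/√(2b) = -2.3070.)

b = 11.1 N·s/m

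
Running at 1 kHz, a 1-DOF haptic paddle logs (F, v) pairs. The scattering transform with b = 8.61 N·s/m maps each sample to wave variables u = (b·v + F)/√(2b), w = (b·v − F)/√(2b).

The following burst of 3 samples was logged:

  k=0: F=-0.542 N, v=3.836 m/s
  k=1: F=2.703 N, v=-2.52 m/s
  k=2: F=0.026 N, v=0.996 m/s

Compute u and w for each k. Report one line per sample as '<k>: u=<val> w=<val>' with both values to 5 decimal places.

k=0: b·v=8.61×3.836=33.02796; √(2b)=4.14970; u=(33.02796+(-0.542))/4.14970=7.82851, w=(33.02796−(-0.542))/4.14970=8.08973
k=1: b·v=8.61×(-2.52)=-21.69720; √(2b)=4.14970; u=(-21.69720+2.703)/4.14970=-4.57725, w=(-21.69720−2.703)/4.14970=-5.87999
k=2: b·v=8.61×0.996=8.57556; √(2b)=4.14970; u=(8.57556+0.026)/4.14970=2.07282, w=(8.57556−0.026)/4.14970=2.06028

0: u=7.82851 w=8.08973
1: u=-4.57725 w=-5.87999
2: u=2.07282 w=2.06028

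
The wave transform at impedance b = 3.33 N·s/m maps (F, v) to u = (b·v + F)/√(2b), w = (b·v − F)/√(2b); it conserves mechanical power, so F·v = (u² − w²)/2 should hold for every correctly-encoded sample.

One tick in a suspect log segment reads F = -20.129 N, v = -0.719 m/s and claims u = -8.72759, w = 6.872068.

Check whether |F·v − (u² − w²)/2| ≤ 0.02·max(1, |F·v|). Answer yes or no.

yes

F·v = (-20.129)×(-0.719) = 14.472751 W.
(u² − w²)/2 = (76.170827 − 47.225319)/2 = 14.472754 W.
|Δ| = 0.000003;  2% of max(1, |F·v|) = 0.289455.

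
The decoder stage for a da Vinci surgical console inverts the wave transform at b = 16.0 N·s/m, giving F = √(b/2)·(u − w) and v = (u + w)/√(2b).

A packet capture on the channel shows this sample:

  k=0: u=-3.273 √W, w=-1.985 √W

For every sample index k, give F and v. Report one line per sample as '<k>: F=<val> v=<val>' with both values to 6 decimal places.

k=0: u−w=-1.288000, u+w=-5.258000; √(b/2)=2.828427, √(2b)=5.656854; F=2.828427×(-1.288)=-3.643014, v=-5.258000/5.656854=-0.929492

0: F=-3.643014 v=-0.929492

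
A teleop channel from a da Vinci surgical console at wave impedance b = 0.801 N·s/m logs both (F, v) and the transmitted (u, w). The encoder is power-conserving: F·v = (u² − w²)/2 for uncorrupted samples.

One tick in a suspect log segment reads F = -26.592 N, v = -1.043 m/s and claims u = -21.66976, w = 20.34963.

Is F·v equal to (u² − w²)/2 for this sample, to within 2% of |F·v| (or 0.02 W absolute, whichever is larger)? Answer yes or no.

yes

F·v = (-26.592)×(-1.043) = 27.73546 W.
(u² − w²)/2 = (469.57850 − 414.10744)/2 = 27.73553 W.
|Δ| = 0.00007;  2% of max(1, |F·v|) = 0.55471.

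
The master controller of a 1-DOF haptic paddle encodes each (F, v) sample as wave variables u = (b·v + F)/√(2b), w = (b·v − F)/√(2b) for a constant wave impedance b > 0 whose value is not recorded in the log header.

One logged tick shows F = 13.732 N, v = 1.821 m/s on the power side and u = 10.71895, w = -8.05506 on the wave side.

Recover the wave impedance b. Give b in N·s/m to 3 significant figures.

u + w = 2.6639;  u + w = √(2b)·v, so √(2b) = 2.6639/1.821 = 1.4629.
b = (√(2b))²/2 = 2.1400/2 = 1.0700.
(Check via u − w = 2F/√(2b): u − w = 18.7740, 2F/√(2b) = 18.7740.)

b = 1.07 N·s/m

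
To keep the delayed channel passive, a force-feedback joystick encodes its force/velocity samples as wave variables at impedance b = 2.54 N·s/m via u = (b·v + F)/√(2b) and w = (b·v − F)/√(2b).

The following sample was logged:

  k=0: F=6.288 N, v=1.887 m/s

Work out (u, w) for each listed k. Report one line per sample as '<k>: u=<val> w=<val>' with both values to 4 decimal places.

k=0: b·v=2.54×1.887=4.7930; √(2b)=2.2539; u=(4.7930+6.288)/2.2539=4.9164, w=(4.7930−6.288)/2.2539=-0.6633

0: u=4.9164 w=-0.6633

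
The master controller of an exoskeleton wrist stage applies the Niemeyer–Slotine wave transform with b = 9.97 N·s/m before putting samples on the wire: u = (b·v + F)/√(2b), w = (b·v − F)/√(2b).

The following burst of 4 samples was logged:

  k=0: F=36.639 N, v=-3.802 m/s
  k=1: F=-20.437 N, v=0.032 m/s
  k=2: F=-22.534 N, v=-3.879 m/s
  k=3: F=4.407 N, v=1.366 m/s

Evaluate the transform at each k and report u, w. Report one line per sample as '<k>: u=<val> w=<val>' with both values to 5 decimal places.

k=0: b·v=9.97×(-3.802)=-37.90594; √(2b)=4.46542; u=(-37.90594+36.639)/4.46542=-0.28372, w=(-37.90594−36.639)/4.46542=-16.69381
k=1: b·v=9.97×0.032=0.31904; √(2b)=4.46542; u=(0.31904+(-20.437))/4.46542=-4.50528, w=(0.31904−(-20.437))/4.46542=4.64817
k=2: b·v=9.97×(-3.879)=-38.67363; √(2b)=4.46542; u=(-38.67363+(-22.534))/4.46542=-13.70702, w=(-38.67363−(-22.534))/4.46542=-3.61436
k=3: b·v=9.97×1.366=13.61902; √(2b)=4.46542; u=(13.61902+4.407)/4.46542=4.03680, w=(13.61902−4.407)/4.46542=2.06297

0: u=-0.28372 w=-16.69381
1: u=-4.50528 w=4.64817
2: u=-13.70702 w=-3.61436
3: u=4.03680 w=2.06297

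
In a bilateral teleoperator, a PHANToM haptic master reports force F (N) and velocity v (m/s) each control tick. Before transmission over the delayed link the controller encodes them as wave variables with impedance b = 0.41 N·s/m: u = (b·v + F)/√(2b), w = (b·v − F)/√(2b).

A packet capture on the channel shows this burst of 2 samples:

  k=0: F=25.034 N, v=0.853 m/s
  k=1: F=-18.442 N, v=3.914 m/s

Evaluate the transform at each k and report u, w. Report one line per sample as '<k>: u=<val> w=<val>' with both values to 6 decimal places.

0: u=28.031640 w=-27.259216
1: u=-18.593643 w=22.137921

k=0: b·v=0.41×0.853=0.349730; √(2b)=0.905539; u=(0.349730+25.034)/0.905539=28.031640, w=(0.349730−25.034)/0.905539=-27.259216
k=1: b·v=0.41×3.914=1.604740; √(2b)=0.905539; u=(1.604740+(-18.442))/0.905539=-18.593643, w=(1.604740−(-18.442))/0.905539=22.137921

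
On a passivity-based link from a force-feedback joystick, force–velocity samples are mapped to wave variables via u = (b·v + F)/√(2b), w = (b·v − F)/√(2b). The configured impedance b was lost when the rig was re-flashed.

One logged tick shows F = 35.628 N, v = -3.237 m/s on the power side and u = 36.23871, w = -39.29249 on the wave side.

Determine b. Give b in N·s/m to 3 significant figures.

u + w = -3.05378;  u + w = √(2b)·v, so √(2b) = -3.05378/(-3.237) = 0.94340.
b = (√(2b))²/2 = 0.89000/2 = 0.44500.
(Check via u − w = 2F/√(2b): u − w = 75.53120, 2F/√(2b) = 75.53120.)

b = 0.445 N·s/m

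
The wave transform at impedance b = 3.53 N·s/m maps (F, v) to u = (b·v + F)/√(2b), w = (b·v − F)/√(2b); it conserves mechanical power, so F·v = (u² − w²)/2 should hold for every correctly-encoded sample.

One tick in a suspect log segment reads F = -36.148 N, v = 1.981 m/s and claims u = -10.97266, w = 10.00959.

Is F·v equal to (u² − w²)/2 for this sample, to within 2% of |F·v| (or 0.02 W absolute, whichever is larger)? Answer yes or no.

no

F·v = (-36.148)×1.981 = -71.6092 W.
(u² − w²)/2 = (120.3993 − 100.1919)/2 = 10.1037 W.
|Δ| = 81.7129;  2% of max(1, |F·v|) = 1.4322.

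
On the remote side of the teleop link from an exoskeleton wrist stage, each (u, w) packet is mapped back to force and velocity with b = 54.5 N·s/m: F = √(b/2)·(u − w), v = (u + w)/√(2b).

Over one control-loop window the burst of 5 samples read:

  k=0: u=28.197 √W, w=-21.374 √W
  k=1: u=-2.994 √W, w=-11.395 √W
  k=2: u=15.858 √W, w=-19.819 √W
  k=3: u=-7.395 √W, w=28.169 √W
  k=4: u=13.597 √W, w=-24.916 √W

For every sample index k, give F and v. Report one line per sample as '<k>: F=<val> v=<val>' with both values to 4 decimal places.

k=0: u−w=49.5710, u+w=6.8230; √(b/2)=5.2202, √(2b)=10.4403; F=5.2202×49.571=258.7682, v=6.8230/10.4403=0.6535
k=1: u−w=8.4010, u+w=-14.3890; √(b/2)=5.2202, √(2b)=10.4403; F=5.2202×8.401=43.8545, v=-14.3890/10.4403=-1.3782
k=2: u−w=35.6770, u+w=-3.9610; √(b/2)=5.2202, √(2b)=10.4403; F=5.2202×35.677=186.2394, v=-3.9610/10.4403=-0.3794
k=3: u−w=-35.5640, u+w=20.7740; √(b/2)=5.2202, √(2b)=10.4403; F=5.2202×(-35.564)=-185.6495, v=20.7740/10.4403=1.9898
k=4: u−w=38.5130, u+w=-11.3190; √(b/2)=5.2202, √(2b)=10.4403; F=5.2202×38.513=201.0438, v=-11.3190/10.4403=-1.0842

0: F=258.7682 v=0.6535
1: F=43.8545 v=-1.3782
2: F=186.2394 v=-0.3794
3: F=-185.6495 v=1.9898
4: F=201.0438 v=-1.0842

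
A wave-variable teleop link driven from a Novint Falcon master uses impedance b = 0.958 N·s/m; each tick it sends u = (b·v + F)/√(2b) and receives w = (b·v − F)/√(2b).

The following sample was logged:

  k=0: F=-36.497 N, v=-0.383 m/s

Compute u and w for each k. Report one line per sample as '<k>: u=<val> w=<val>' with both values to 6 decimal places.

k=0: b·v=0.958×(-0.383)=-0.366914; √(2b)=1.384197; u=(-0.366914+(-36.497))/1.384197=-26.631994, w=(-0.366914−(-36.497))/1.384197=26.101847

0: u=-26.631994 w=26.101847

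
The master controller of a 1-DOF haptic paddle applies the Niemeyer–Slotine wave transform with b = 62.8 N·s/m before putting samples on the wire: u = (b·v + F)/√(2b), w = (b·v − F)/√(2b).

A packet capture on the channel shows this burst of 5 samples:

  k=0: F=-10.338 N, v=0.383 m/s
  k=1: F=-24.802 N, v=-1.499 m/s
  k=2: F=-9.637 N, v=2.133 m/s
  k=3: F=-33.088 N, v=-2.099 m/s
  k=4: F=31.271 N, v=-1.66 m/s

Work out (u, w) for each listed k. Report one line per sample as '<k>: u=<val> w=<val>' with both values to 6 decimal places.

k=0: b·v=62.8×0.383=24.052400; √(2b)=11.207141; u=(24.052400+(-10.338))/11.207141=1.223720, w=(24.052400−(-10.338))/11.207141=3.068615
k=1: b·v=62.8×(-1.499)=-94.137200; √(2b)=11.207141; u=(-94.137200+(-24.802))/11.207141=-10.612805, w=(-94.137200−(-24.802))/11.207141=-6.186699
k=2: b·v=62.8×2.133=133.952400; √(2b)=11.207141; u=(133.952400+(-9.637))/11.207141=11.092517, w=(133.952400−(-9.637))/11.207141=12.812314
k=3: b·v=62.8×(-2.099)=-131.817200; √(2b)=11.207141; u=(-131.817200+(-33.088))/11.207141=-14.714297, w=(-131.817200−(-33.088))/11.207141=-8.809491
k=4: b·v=62.8×(-1.66)=-104.248000; √(2b)=11.207141; u=(-104.248000+31.271)/11.207141=-6.511652, w=(-104.248000−31.271)/11.207141=-12.092201

0: u=1.223720 w=3.068615
1: u=-10.612805 w=-6.186699
2: u=11.092517 w=12.812314
3: u=-14.714297 w=-8.809491
4: u=-6.511652 w=-12.092201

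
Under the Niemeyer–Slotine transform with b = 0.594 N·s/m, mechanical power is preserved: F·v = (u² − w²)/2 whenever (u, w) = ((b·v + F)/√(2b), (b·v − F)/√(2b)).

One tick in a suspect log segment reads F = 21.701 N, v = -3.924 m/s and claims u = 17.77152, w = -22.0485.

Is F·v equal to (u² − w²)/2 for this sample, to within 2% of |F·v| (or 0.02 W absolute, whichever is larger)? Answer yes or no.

yes

F·v = 21.701×(-3.924) = -85.1547 W.
(u² − w²)/2 = (315.8269 − 486.1364)/2 = -85.1547 W.
|Δ| = 0.0000;  2% of max(1, |F·v|) = 1.7031.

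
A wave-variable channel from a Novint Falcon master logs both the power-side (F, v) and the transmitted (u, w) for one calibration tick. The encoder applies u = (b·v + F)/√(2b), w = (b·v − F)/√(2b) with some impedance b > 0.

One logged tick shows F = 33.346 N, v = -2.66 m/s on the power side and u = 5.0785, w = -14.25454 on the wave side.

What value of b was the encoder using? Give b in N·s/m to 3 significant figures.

u + w = -9.1760;  u + w = √(2b)·v, so √(2b) = -9.1760/(-2.66) = 3.4496.
b = (√(2b))²/2 = 11.9000/2 = 5.9500.
(Check via u − w = 2F/√(2b): u − w = 19.3330, 2F/√(2b) = 19.3330.)

b = 5.95 N·s/m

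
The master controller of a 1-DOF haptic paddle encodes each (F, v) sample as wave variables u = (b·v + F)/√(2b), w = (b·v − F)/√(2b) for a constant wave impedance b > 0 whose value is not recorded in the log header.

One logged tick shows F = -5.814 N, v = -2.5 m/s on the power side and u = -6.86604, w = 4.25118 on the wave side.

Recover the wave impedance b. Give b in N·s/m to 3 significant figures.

b = 0.547 N·s/m

u + w = -2.61486;  u + w = √(2b)·v, so √(2b) = -2.61486/(-2.5) = 1.04594.
b = (√(2b))²/2 = 1.09400/2 = 0.54700.
(Check via u − w = 2F/√(2b): u − w = -11.11722, 2F/√(2b) = -11.11723.)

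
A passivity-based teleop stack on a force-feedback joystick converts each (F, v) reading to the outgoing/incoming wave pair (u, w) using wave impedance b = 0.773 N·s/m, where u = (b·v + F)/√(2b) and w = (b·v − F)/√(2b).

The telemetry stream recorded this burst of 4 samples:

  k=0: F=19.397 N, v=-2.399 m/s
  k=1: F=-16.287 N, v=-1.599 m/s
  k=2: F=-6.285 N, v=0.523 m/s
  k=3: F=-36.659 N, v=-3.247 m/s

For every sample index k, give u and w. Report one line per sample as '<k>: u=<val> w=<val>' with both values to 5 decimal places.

0: u=14.10875 w=-17.09162
1: u=-14.09303 w=12.10486
2: u=-4.72962 w=5.37990
3: u=-31.50192 w=27.46465

k=0: b·v=0.773×(-2.399)=-1.85443; √(2b)=1.24338; u=(-1.85443+19.397)/1.24338=14.10875, w=(-1.85443−19.397)/1.24338=-17.09162
k=1: b·v=0.773×(-1.599)=-1.23603; √(2b)=1.24338; u=(-1.23603+(-16.287))/1.24338=-14.09303, w=(-1.23603−(-16.287))/1.24338=12.10486
k=2: b·v=0.773×0.523=0.40428; √(2b)=1.24338; u=(0.40428+(-6.285))/1.24338=-4.72962, w=(0.40428−(-6.285))/1.24338=5.37990
k=3: b·v=0.773×(-3.247)=-2.50993; √(2b)=1.24338; u=(-2.50993+(-36.659))/1.24338=-31.50192, w=(-2.50993−(-36.659))/1.24338=27.46465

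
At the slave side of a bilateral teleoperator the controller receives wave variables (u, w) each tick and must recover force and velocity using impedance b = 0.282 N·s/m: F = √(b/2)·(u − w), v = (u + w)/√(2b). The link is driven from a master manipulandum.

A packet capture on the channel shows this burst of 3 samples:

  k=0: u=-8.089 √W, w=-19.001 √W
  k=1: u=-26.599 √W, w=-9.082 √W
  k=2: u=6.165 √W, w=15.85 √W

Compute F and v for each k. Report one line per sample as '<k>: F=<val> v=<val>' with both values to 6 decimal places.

0: F=4.097452 v=-36.071936
1: F=-6.577628 v=-47.511360
2: F=-3.636714 v=29.314274

k=0: u−w=10.912000, u+w=-27.090000; √(b/2)=0.375500, √(2b)=0.750999; F=0.375500×10.912=4.097452, v=-27.090000/0.750999=-36.071936
k=1: u−w=-17.517000, u+w=-35.681000; √(b/2)=0.375500, √(2b)=0.750999; F=0.375500×(-17.517)=-6.577628, v=-35.681000/0.750999=-47.511360
k=2: u−w=-9.685000, u+w=22.015000; √(b/2)=0.375500, √(2b)=0.750999; F=0.375500×(-9.685)=-3.636714, v=22.015000/0.750999=29.314274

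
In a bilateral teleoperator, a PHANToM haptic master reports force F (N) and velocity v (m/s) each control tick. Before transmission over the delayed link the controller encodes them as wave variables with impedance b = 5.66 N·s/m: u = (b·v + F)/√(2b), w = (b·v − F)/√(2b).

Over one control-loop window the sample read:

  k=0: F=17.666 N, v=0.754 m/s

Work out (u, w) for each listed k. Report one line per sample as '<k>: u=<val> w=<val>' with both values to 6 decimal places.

k=0: b·v=5.66×0.754=4.267640; √(2b)=3.364521; u=(4.267640+17.666)/3.364521=6.519098, w=(4.267640−17.666)/3.364521=-3.982249

0: u=6.519098 w=-3.982249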